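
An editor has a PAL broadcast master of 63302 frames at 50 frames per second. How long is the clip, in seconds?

Running time = 63302 / (50) = 1266.04 s.

1266.04 seconds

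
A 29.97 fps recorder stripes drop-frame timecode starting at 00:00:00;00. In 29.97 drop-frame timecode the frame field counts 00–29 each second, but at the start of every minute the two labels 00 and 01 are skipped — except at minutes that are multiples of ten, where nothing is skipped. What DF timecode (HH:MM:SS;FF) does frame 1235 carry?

00:00:41;05

Ten DF minutes hold 17982 frames, so frame 1235 lies in block 0 (frames 0–17981) with 1235 frames into that block.
The block's first minute is 1800 frames and the rest 1798 each; 1235 frames reaches minute 0, so 0 × 18 + 0 × 2 = 0 labels have been skipped so far.
Adding those back, label number 1235 + 0 = 1235 at 30 labels/s is 41 s + 5 f = 0 h 0 min 41 s frame 5, i.e. 00:00:41;05.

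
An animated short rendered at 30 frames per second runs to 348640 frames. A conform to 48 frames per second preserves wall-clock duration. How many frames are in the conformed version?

557824 frames

Frames at target rate = 348640 × (48) / (30) = 557824.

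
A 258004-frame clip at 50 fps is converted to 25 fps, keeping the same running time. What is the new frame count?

129002 frames

Target frames = source frames × (target rate / source rate) = 258004 × (25)/(50) = 258004 × 1/2 = 129002.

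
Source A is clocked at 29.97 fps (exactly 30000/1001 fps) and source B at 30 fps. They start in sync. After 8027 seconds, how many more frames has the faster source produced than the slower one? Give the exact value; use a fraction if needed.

240810/1001 frames

A emits 30000/1001 × 8027 = 240810000/1001 frames; B emits 30 × 8027 = 240810.
Difference = 240810/1001 frames (≈ 240.5694); B is ahead of A.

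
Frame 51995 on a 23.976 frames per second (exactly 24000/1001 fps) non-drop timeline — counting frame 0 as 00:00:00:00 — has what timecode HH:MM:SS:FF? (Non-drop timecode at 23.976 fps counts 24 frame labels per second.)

00:36:06:11

51995 ÷ 24 = 2166 full seconds, remainder 11 frames.
2166 s = 0 h 36 min 6 s.
Timecode: 00:36:06:11.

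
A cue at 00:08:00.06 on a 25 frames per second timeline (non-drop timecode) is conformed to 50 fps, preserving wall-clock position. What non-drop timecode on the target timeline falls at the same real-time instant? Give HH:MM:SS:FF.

Source frame index: (0×3600 + 8×60 + 0) × 25 + 6 = 12006.
Real time: 12006 / (25) = 12006/25 s.
Target frame: (12006/25) × (50) = 24012.
At 50 labels/s: frame 24012 → 00:08:00:12.

00:08:00:12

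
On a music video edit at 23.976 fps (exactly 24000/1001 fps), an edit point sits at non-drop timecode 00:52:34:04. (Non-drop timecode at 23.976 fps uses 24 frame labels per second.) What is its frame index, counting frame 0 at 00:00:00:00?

75700

Total seconds to the label: (0 × 3600 + 52 × 60 + 34) = 3154.
Frame index = 3154 × 24 + 4 = 75700.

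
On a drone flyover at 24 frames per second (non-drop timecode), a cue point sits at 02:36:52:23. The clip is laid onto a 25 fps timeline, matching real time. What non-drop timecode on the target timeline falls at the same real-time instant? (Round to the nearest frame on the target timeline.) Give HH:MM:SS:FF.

02:36:52:24

Source frame index: (2×3600 + 36×60 + 52) × 24 + 23 = 225911.
Real time: 225911 / (24) = 225911/24 s.
Target frame: (225911/24) × (25) = 5647775/24 ≈ 235323.958 → 235324.
At 25 labels/s: frame 235324 → 02:36:52:24.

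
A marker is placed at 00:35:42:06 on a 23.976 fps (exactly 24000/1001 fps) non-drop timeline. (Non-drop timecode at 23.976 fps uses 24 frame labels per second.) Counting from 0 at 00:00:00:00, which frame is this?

Total seconds to the label: (0 × 3600 + 35 × 60 + 42) = 2142.
Frame index = 2142 × 24 + 6 = 51414.

51414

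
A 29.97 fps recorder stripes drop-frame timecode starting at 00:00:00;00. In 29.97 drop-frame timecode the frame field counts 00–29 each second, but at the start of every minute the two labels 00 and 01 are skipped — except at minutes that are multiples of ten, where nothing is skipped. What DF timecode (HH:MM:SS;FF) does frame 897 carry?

Ten DF minutes hold 17982 frames, so frame 897 lies in block 0 (frames 0–17981) with 897 frames into that block.
The block's first minute is 1800 frames and the rest 1798 each; 897 frames reaches minute 0, so 0 × 18 + 0 × 2 = 0 labels have been skipped so far.
Adding those back, label number 897 + 0 = 897 at 30 labels/s is 29 s + 27 f = 0 h 0 min 29 s frame 27, i.e. 00:00:29;27.

00:00:29;27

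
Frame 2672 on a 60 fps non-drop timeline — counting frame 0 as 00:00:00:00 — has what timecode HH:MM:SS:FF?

2672 ÷ 60 = 44 full seconds, remainder 32 frames.
44 s = 0 h 0 min 44 s.
Timecode: 00:00:44:32.

00:00:44:32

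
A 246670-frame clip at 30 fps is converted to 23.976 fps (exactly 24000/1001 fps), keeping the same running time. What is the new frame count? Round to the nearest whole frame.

Frames at target rate = 246670 × (24000/1001) / (30) = 197336000/1001 ≈ 197138.861.
Nearest whole frame: 197139.

197139 frames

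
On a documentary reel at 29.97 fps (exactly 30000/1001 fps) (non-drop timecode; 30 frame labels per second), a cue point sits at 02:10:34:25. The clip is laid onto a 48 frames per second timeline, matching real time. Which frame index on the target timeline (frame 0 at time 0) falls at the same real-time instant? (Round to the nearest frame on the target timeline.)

Source frame index: (2×3600 + 10×60 + 34) × 30 + 25 = 235045.
Real time: 235045 / (30000/1001) = 47056009/6000 s.
Target frame: (47056009/6000) × (48) = 47056009/125 ≈ 376448.072 → 376448.

frame 376448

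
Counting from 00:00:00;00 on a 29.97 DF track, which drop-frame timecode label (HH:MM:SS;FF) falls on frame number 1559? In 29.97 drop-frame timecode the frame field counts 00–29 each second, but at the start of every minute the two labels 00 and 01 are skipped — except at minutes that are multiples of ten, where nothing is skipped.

00:00:51;29

Each 10-minute DF block holds 10 × 60 × 30 − 9 × 2 = 17982 frames. 1559 ÷ 17982 → 0 full blocks, remainder 1559.
Within the partial block the first minute is 1800 frames and each further minute 1798, so 0 further minute boundaries passed. Total skipped labels = 18 × 0 + 2 × 0 = 0.
Non-drop label index = 1559 + 0 = 1559; at 30 labels/s that is 00:00:51:29, i.e. DF 00:00:51;29.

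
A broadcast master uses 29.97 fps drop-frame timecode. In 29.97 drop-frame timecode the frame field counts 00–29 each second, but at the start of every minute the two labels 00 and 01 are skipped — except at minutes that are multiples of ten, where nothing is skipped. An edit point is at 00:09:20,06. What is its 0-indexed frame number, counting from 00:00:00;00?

Complete 10-minute blocks: 0, each 17982 frames → 0.
Remaining 9 whole minutes in the current block: 1800 + 8 × 1798 = 16184 frames.
Within the current minute: 20 × 30 + 6 − 2 = 604 (labels ;00/;01 skipped at this minute). Total = 0 + 16184 + 604 = 16788.

16788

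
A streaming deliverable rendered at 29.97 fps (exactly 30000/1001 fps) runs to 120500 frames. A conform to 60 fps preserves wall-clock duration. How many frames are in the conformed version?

Target frames = source frames × (target rate / source rate) = 120500 × (60)/(30000/1001) = 120500 × 1001/500 = 241241.

241241 frames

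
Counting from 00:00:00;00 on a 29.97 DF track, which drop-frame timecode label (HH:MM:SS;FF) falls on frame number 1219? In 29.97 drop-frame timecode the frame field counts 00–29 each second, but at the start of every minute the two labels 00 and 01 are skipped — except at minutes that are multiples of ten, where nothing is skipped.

Each 10-minute DF block holds 10 × 60 × 30 − 9 × 2 = 17982 frames. 1219 ÷ 17982 → 0 full blocks, remainder 1219.
Within the partial block the first minute is 1800 frames and each further minute 1798, so 0 further minute boundaries passed. Total skipped labels = 18 × 0 + 2 × 0 = 0.
Non-drop label index = 1219 + 0 = 1219; at 30 labels/s that is 00:00:40:19, i.e. DF 00:00:40;19.

00:00:40;19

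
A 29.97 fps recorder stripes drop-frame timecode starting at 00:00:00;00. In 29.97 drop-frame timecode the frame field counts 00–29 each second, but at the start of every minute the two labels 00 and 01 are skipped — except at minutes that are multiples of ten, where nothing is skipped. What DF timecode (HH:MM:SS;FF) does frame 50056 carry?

Each 10-minute DF block holds 10 × 60 × 30 − 9 × 2 = 17982 frames. 50056 ÷ 17982 → 2 full blocks, remainder 14092.
Within the partial block the first minute is 1800 frames and each further minute 1798, so 7 further minute boundaries passed. Total skipped labels = 18 × 2 + 2 × 7 = 50.
Non-drop label index = 50056 + 50 = 50106; at 30 labels/s that is 00:27:50:06, i.e. DF 00:27:50;06.

00:27:50;06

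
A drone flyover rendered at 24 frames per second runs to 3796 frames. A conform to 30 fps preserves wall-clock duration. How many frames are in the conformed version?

4745 frames

Target frames = source frames × (target rate / source rate) = 3796 × (30)/(24) = 3796 × 5/4 = 4745.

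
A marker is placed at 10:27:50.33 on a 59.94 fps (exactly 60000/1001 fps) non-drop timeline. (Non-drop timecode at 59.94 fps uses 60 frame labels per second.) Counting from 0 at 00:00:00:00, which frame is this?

frame 2260233

Total seconds to the label: (10 × 3600 + 27 × 60 + 50) = 37670.
Frame index = 37670 × 60 + 33 = 2260233.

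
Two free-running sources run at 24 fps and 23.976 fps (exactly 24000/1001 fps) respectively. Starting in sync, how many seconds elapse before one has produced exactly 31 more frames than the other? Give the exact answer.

31031/24 seconds

The gap grows by |24000/1001 − 24| = 24/1001 frames per second.
Time for a 31-frame gap: 31 ÷ (24/1001) = 31031/24 s.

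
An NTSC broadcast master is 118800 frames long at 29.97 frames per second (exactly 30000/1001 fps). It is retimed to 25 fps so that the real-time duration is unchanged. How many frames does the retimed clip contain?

Target frames = source frames × (target rate / source rate) = 118800 × (25)/(30000/1001) = 118800 × 1001/1200 = 99099.

99099 frames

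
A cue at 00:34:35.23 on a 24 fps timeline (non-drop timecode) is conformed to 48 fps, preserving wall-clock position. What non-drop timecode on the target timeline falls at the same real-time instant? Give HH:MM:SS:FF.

Source frame index: (0×3600 + 34×60 + 35) × 24 + 23 = 49823.
Real time: 49823 / (24) = 49823/24 s.
Target frame: (49823/24) × (48) = 99646.
At 48 labels/s: frame 99646 → 00:34:35:46.

00:34:35:46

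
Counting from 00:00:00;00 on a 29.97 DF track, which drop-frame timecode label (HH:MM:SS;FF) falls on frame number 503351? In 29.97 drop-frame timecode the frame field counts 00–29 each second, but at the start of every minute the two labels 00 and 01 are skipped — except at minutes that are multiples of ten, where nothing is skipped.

04:39:55;05

Ten DF minutes hold 17982 frames, so frame 503351 lies in block 27 (frames 485514–503495) with 17837 frames into that block.
The block's first minute is 1800 frames and the rest 1798 each; 17837 frames reaches minute 9, so 27 × 18 + 9 × 2 = 504 labels have been skipped so far.
Adding those back, label number 503351 + 504 = 503855 at 30 labels/s is 16795 s + 5 f = 4 h 39 min 55 s frame 5, i.e. 04:39:55;05.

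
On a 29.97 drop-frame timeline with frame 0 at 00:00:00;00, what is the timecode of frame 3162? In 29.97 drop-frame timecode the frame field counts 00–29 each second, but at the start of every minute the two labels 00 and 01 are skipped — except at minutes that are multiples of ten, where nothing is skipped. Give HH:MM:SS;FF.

Ten DF minutes hold 17982 frames, so frame 3162 lies in block 0 (frames 0–17981) with 3162 frames into that block.
The block's first minute is 1800 frames and the rest 1798 each; 3162 frames reaches minute 1, so 0 × 18 + 1 × 2 = 2 labels have been skipped so far.
Adding those back, label number 3162 + 2 = 3164 at 30 labels/s is 105 s + 14 f = 0 h 1 min 45 s frame 14, i.e. 00:01:45;14.

00:01:45;14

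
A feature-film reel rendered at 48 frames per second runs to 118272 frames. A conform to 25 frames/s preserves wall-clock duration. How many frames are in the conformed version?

61600 frames

Target frames = source frames × (target rate / source rate) = 118272 × (25)/(48) = 118272 × 25/48 = 61600.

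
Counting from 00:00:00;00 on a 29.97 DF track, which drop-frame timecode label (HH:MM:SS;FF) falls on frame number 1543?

Each 10-minute DF block holds 10 × 60 × 30 − 9 × 2 = 17982 frames. 1543 ÷ 17982 → 0 full blocks, remainder 1543.
Within the partial block the first minute is 1800 frames and each further minute 1798, so 0 further minute boundaries passed. Total skipped labels = 18 × 0 + 2 × 0 = 0.
Non-drop label index = 1543 + 0 = 1543; at 30 labels/s that is 00:00:51:13, i.e. DF 00:00:51;13.

00:00:51;13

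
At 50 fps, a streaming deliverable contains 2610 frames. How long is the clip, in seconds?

Running time = 2610 / (50) = 52.2 s.

52.2 seconds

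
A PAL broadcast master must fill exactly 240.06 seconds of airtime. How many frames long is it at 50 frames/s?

12003 frames

Frames = 240.06 × 50 = 12003.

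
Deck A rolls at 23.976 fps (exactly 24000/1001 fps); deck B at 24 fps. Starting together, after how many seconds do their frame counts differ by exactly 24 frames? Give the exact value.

1001 seconds

The gap grows by |24 − 24000/1001| = 24/1001 frames per second.
Time for a 24-frame gap: 24 ÷ (24/1001) = 1001 s.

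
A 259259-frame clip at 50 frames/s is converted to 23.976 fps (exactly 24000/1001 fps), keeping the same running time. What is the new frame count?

Target frames = source frames × (target rate / source rate) = 259259 × (24000/1001)/(50) = 259259 × 480/1001 = 124320.

124320 frames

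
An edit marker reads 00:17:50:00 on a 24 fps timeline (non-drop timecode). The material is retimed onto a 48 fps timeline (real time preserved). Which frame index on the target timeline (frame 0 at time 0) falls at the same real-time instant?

Source frame index: (0×3600 + 17×60 + 50) × 24 + 0 = 25680.
Real time: 25680 / (24) = 1070 s.
Target frame: (1070) × (48) = 51360.

frame 51360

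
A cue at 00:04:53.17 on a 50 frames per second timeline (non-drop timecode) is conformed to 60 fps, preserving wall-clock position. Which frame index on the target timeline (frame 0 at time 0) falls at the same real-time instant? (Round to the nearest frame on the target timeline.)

frame 17600

Source frame index: (0×3600 + 4×60 + 53) × 50 + 17 = 14667.
Real time: 14667 / (50) = 14667/50 s.
Target frame: (14667/50) × (60) = 88002/5 ≈ 17600.400 → 17600.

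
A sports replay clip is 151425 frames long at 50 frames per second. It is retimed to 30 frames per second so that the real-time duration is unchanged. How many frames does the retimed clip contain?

90855 frames

Target frames = source frames × (target rate / source rate) = 151425 × (30)/(50) = 151425 × 3/5 = 90855.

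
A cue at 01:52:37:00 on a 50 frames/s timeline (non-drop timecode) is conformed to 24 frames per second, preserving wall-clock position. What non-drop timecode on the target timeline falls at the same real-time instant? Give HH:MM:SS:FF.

Source frame index: (1×3600 + 52×60 + 37) × 50 + 0 = 337850.
Real time: 337850 / (50) = 6757 s.
Target frame: (6757) × (24) = 162168.
At 24 labels/s: frame 162168 → 01:52:37:00.

01:52:37:00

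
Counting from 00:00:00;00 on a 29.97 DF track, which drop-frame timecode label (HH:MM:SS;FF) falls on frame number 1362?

00:00:45;12

Ten DF minutes hold 17982 frames, so frame 1362 lies in block 0 (frames 0–17981) with 1362 frames into that block.
The block's first minute is 1800 frames and the rest 1798 each; 1362 frames reaches minute 0, so 0 × 18 + 0 × 2 = 0 labels have been skipped so far.
Adding those back, label number 1362 + 0 = 1362 at 30 labels/s is 45 s + 12 f = 0 h 0 min 45 s frame 12, i.e. 00:00:45;12.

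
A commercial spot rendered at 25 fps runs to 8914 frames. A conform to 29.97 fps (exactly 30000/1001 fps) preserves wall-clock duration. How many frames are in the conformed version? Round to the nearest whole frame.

Frames at target rate = 8914 × (30000/1001) / (25) = 10696800/1001 ≈ 10686.114.
Nearest whole frame: 10686.

10686 frames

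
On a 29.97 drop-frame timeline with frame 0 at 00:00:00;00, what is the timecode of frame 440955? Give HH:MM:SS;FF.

04:05:13;07

Ten DF minutes hold 17982 frames, so frame 440955 lies in block 24 (frames 431568–449549) with 9387 frames into that block.
The block's first minute is 1800 frames and the rest 1798 each; 9387 frames reaches minute 5, so 24 × 18 + 5 × 2 = 442 labels have been skipped so far.
Adding those back, label number 440955 + 442 = 441397 at 30 labels/s is 14713 s + 7 f = 4 h 5 min 13 s frame 7, i.e. 04:05:13;07.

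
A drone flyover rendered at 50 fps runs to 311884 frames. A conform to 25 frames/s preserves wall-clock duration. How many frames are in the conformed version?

155942 frames

Target frames = source frames × (target rate / source rate) = 311884 × (25)/(50) = 311884 × 1/2 = 155942.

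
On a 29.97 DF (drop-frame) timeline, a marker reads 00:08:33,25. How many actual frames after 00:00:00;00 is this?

15399

As if non-drop at 30 labels/s: (0 × 3600 + 8 × 60 + 33) × 30 + 25 = 15415.
Minute boundaries passed: 8; those not divisible by 10: 8 − 0 = 8; dropped labels = 2 × 8 = 16.
Actual frame index = 15415 − 16 = 15399.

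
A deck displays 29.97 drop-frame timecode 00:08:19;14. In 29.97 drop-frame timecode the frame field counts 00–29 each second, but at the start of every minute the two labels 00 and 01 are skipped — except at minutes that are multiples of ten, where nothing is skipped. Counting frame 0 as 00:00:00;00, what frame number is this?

14968

As if non-drop at 30 labels/s: (0 × 3600 + 8 × 60 + 19) × 30 + 14 = 14984.
Minute boundaries passed: 8; those not divisible by 10: 8 − 0 = 8; dropped labels = 2 × 8 = 16.
Actual frame index = 14984 − 16 = 14968.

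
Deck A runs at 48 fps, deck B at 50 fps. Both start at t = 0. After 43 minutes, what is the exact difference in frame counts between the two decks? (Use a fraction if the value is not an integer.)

43 min = 2580 s.
A emits 48 × 2580 = 123840 frames; B emits 50 × 2580 = 129000.
Difference = 5160 frames; B is ahead of A.

5160 frames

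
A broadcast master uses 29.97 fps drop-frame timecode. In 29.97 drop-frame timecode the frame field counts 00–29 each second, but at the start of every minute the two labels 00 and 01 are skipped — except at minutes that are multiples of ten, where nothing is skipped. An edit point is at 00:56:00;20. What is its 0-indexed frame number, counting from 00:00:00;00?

100718

As if non-drop at 30 labels/s: (0 × 3600 + 56 × 60 + 0) × 30 + 20 = 100820.
Minute boundaries passed: 56; those not divisible by 10: 56 − 5 = 51; dropped labels = 2 × 51 = 102.
Actual frame index = 100820 − 102 = 100718.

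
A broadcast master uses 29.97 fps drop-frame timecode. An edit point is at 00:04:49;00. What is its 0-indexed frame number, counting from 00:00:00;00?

8662

As if non-drop at 30 labels/s: (0 × 3600 + 4 × 60 + 49) × 30 + 0 = 8670.
Minute boundaries passed: 4; those not divisible by 10: 4 − 0 = 4; dropped labels = 2 × 4 = 8.
Actual frame index = 8670 − 8 = 8662.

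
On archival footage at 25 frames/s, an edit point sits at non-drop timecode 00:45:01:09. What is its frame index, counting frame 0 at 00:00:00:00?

Total seconds to the label: (0 × 3600 + 45 × 60 + 1) = 2701.
Frame index = 2701 × 25 + 9 = 67534.

67534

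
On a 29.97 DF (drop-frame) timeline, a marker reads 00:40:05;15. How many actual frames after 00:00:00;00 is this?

As if non-drop at 30 labels/s: (0 × 3600 + 40 × 60 + 5) × 30 + 15 = 72165.
Minute boundaries passed: 40; those not divisible by 10: 40 − 4 = 36; dropped labels = 2 × 36 = 72.
Actual frame index = 72165 − 72 = 72093.

72093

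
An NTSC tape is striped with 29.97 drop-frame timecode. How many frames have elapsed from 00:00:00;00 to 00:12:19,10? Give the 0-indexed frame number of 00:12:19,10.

As if non-drop at 30 labels/s: (0 × 3600 + 12 × 60 + 19) × 30 + 10 = 22180.
Minute boundaries passed: 12; those not divisible by 10: 12 − 1 = 11; dropped labels = 2 × 11 = 22.
Actual frame index = 22180 − 22 = 22158.

22158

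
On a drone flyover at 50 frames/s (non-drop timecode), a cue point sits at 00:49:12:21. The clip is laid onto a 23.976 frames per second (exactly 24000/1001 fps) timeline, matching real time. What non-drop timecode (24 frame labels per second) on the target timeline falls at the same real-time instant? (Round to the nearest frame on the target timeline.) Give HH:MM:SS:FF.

Source frame index: (0×3600 + 49×60 + 12) × 50 + 21 = 147621.
Real time: 147621 / (50) = 147621/50 s.
Target frame: (147621/50) × (24000/1001) = 70858080/1001 ≈ 70787.293 → 70787.
At 24 labels/s: frame 70787 → 00:49:09:11.

00:49:09:11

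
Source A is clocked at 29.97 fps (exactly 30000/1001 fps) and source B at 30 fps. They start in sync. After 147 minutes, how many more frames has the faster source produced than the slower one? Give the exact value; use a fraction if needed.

37800/143 frames

147 min = 8820 s.
A emits 30000/1001 × 8820 = 37800000/143 frames; B emits 30 × 8820 = 264600.
Difference = 37800/143 frames (≈ 264.3357); B is ahead of A.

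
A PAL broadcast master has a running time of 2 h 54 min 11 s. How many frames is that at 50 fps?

2 h 54 min 11 s = 10451 s.
Frames = 10451 × 50 = 522550.

522550 frames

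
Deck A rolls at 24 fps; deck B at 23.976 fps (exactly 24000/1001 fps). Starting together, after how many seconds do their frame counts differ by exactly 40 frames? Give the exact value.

The gap grows by |24000/1001 − 24| = 24/1001 frames per second.
Time for a 40-frame gap: 40 ÷ (24/1001) = 5005/3 s.

5005/3 seconds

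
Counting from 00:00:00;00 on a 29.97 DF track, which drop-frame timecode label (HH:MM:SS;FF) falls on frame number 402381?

03:43:46;03

Ten DF minutes hold 17982 frames, so frame 402381 lies in block 22 (frames 395604–413585) with 6777 frames into that block.
The block's first minute is 1800 frames and the rest 1798 each; 6777 frames reaches minute 3, so 22 × 18 + 3 × 2 = 402 labels have been skipped so far.
Adding those back, label number 402381 + 402 = 402783 at 30 labels/s is 13426 s + 3 f = 3 h 43 min 46 s frame 3, i.e. 03:43:46;03.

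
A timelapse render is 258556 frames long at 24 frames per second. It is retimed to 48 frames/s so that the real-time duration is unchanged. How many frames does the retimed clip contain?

517112 frames

Frames at target rate = 258556 × (48) / (24) = 517112.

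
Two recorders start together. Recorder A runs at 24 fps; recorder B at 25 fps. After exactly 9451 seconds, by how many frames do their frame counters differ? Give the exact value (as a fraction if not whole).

9451 frames

A emits 24 × 9451 = 226824 frames; B emits 25 × 9451 = 236275.
Difference = 9451 frames; B is ahead of A.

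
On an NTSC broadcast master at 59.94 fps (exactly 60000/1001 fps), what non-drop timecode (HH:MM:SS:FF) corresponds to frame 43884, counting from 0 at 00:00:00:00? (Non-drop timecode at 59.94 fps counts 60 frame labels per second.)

43884 ÷ 60 = 731 full seconds, remainder 24 frames.
731 s = 0 h 12 min 11 s.
Timecode: 00:12:11:24.

00:12:11:24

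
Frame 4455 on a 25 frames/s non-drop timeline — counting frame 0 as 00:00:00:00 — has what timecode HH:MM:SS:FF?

00:02:58:05

4455 ÷ 25 = 178 full seconds, remainder 5 frames.
178 s = 0 h 2 min 58 s.
Timecode: 00:02:58:05.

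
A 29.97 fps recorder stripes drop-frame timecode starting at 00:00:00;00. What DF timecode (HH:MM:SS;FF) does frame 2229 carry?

Each 10-minute DF block holds 10 × 60 × 30 − 9 × 2 = 17982 frames. 2229 ÷ 17982 → 0 full blocks, remainder 2229.
Within the partial block the first minute is 1800 frames and each further minute 1798, so 1 further minute boundary passed. Total skipped labels = 18 × 0 + 2 × 1 = 2.
Non-drop label index = 2229 + 2 = 2231; at 30 labels/s that is 00:01:14:11, i.e. DF 00:01:14;11.

00:01:14;11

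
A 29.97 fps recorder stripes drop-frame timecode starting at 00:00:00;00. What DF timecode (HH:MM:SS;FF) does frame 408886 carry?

03:47:23;06

Each 10-minute DF block holds 10 × 60 × 30 − 9 × 2 = 17982 frames. 408886 ÷ 17982 → 22 full blocks, remainder 13282.
Within the partial block the first minute is 1800 frames and each further minute 1798, so 7 further minute boundaries passed. Total skipped labels = 18 × 22 + 2 × 7 = 410.
Non-drop label index = 408886 + 410 = 409296; at 30 labels/s that is 03:47:23:06, i.e. DF 03:47:23;06.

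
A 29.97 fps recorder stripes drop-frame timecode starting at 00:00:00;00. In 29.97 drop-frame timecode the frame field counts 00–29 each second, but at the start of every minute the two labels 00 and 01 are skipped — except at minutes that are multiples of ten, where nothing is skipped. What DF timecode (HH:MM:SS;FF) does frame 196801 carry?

Each 10-minute DF block holds 10 × 60 × 30 − 9 × 2 = 17982 frames. 196801 ÷ 17982 → 10 full blocks, remainder 16981.
Within the partial block the first minute is 1800 frames and each further minute 1798, so 9 further minute boundaries passed. Total skipped labels = 18 × 10 + 2 × 9 = 198.
Non-drop label index = 196801 + 198 = 196999; at 30 labels/s that is 01:49:26:19, i.e. DF 01:49:26;19.

01:49:26;19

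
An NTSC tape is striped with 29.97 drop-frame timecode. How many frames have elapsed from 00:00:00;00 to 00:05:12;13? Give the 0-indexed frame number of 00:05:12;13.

Complete 10-minute blocks: 0, each 17982 frames → 0.
Remaining 5 whole minutes in the current block: 1800 + 4 × 1798 = 8992 frames.
Within the current minute: 12 × 30 + 13 − 2 = 371 (labels ;00/;01 skipped at this minute). Total = 0 + 8992 + 371 = 9363.

9363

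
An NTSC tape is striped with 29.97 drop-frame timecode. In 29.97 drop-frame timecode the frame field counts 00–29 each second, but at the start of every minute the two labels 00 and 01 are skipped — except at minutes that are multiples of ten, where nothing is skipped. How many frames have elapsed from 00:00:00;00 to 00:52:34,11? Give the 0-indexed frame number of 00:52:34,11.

As if non-drop at 30 labels/s: (0 × 3600 + 52 × 60 + 34) × 30 + 11 = 94631.
Minute boundaries passed: 52; those not divisible by 10: 52 − 5 = 47; dropped labels = 2 × 47 = 94.
Actual frame index = 94631 − 94 = 94537.

94537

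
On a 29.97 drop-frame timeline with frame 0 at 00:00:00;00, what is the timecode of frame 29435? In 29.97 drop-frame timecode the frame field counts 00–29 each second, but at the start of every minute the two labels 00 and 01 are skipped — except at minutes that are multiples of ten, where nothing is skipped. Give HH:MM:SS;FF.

Each 10-minute DF block holds 10 × 60 × 30 − 9 × 2 = 17982 frames. 29435 ÷ 17982 → 1 full block, remainder 11453.
Within the partial block the first minute is 1800 frames and each further minute 1798, so 6 further minute boundaries passed. Total skipped labels = 18 × 1 + 2 × 6 = 30.
Non-drop label index = 29435 + 30 = 29465; at 30 labels/s that is 00:16:22:05, i.e. DF 00:16:22;05.

00:16:22;05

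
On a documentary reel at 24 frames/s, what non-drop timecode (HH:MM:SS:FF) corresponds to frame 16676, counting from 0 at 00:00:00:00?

16676 ÷ 24 = 694 full seconds, remainder 20 frames.
694 s = 0 h 11 min 34 s.
Timecode: 00:11:34:20.

00:11:34:20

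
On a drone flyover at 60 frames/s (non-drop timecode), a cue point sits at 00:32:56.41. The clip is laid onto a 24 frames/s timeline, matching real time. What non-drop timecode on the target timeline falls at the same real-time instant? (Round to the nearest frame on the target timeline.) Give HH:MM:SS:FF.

Source frame index: (0×3600 + 32×60 + 56) × 60 + 41 = 118601.
Real time: 118601 / (60) = 118601/60 s.
Target frame: (118601/60) × (24) = 237202/5 ≈ 47440.400 → 47440.
At 24 labels/s: frame 47440 → 00:32:56:16.

00:32:56:16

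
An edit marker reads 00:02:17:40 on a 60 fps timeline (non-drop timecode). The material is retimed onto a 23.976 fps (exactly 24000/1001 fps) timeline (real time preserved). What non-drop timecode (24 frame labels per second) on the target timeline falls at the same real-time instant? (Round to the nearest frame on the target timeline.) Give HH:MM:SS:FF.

00:02:17:13

Source frame index: (0×3600 + 2×60 + 17) × 60 + 40 = 8260.
Real time: 8260 / (60) = 413/3 s.
Target frame: (413/3) × (24000/1001) = 472000/143 ≈ 3300.699 → 3301.
At 24 labels/s: frame 3301 → 00:02:17:13.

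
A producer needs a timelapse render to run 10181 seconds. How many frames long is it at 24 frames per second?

Frames = 10181 × 24 = 244344.

244344 frames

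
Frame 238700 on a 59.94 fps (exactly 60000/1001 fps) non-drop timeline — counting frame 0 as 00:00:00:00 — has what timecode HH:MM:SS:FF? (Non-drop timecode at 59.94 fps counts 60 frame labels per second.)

01:06:18:20

238700 ÷ 60 = 3978 full seconds, remainder 20 frames.
3978 s = 1 h 6 min 18 s.
Timecode: 01:06:18:20.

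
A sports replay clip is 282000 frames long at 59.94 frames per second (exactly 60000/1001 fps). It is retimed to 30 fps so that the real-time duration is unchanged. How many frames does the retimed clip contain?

141141 frames

Target frames = source frames × (target rate / source rate) = 282000 × (30)/(60000/1001) = 282000 × 1001/2000 = 141141.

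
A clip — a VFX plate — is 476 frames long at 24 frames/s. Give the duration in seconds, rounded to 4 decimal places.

19.8333 seconds

Running time = 476 × 1/24 = 119/6 s ≈ 19.8333 s.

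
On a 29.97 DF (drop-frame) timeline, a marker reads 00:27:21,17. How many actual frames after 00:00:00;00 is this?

As if non-drop at 30 labels/s: (0 × 3600 + 27 × 60 + 21) × 30 + 17 = 49247.
Minute boundaries passed: 27; those not divisible by 10: 27 − 2 = 25; dropped labels = 2 × 25 = 50.
Actual frame index = 49247 − 50 = 49197.

49197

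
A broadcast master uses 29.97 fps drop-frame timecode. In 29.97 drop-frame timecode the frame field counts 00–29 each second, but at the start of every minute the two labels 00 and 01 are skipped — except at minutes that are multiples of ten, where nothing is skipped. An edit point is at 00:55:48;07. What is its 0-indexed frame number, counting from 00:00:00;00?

100347

As if non-drop at 30 labels/s: (0 × 3600 + 55 × 60 + 48) × 30 + 7 = 100447.
Minute boundaries passed: 55; those not divisible by 10: 55 − 5 = 50; dropped labels = 2 × 50 = 100.
Actual frame index = 100447 − 100 = 100347.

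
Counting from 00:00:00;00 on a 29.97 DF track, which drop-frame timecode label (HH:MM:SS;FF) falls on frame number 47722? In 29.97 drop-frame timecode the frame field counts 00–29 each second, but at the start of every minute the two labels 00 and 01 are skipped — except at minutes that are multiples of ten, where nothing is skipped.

00:26:32;10

Each 10-minute DF block holds 10 × 60 × 30 − 9 × 2 = 17982 frames. 47722 ÷ 17982 → 2 full blocks, remainder 11758.
Within the partial block the first minute is 1800 frames and each further minute 1798, so 6 further minute boundaries passed. Total skipped labels = 18 × 2 + 2 × 6 = 48.
Non-drop label index = 47722 + 48 = 47770; at 30 labels/s that is 00:26:32:10, i.e. DF 00:26:32;10.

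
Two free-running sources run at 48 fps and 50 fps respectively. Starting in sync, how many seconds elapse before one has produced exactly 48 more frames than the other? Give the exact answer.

24 seconds

The gap grows by |50 − 48| = 2 frames per second.
Time for a 48-frame gap: 48 ÷ (2) = 24 s.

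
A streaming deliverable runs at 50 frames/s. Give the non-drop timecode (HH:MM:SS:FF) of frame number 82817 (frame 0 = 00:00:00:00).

00:27:36:17

82817 ÷ 50 = 1656 full seconds, remainder 17 frames.
1656 s = 0 h 27 min 36 s.
Timecode: 00:27:36:17.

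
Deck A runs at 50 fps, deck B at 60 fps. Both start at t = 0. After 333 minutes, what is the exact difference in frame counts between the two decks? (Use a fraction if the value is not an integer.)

199800 frames

333 min = 19980 s.
A emits 50 × 19980 = 999000 frames; B emits 60 × 19980 = 1198800.
Difference = 199800 frames; B is ahead of A.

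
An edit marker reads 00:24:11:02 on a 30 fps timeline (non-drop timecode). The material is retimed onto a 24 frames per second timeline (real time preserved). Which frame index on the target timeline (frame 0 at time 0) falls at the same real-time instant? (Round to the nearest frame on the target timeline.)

frame 34826

Source frame index: (0×3600 + 24×60 + 11) × 30 + 2 = 43532.
Real time: 43532 / (30) = 21766/15 s.
Target frame: (21766/15) × (24) = 174128/5 ≈ 34825.600 → 34826.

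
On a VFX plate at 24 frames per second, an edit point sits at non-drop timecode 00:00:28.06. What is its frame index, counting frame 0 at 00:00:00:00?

frame 678

Total seconds to the label: (0 × 3600 + 0 × 60 + 28) = 28.
Frame index = 28 × 24 + 6 = 678.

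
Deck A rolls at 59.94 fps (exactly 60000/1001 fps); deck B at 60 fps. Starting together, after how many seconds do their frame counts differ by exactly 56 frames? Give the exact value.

The gap grows by |60 − 60000/1001| = 60/1001 frames per second.
Time for a 56-frame gap: 56 ÷ (60/1001) = 14014/15 s.

14014/15 seconds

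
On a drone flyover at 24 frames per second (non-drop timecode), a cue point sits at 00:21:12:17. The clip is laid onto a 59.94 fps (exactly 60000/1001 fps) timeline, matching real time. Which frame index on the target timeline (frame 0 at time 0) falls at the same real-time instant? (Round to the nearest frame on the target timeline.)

Source frame index: (0×3600 + 21×60 + 12) × 24 + 17 = 30545.
Real time: 30545 / (24) = 30545/24 s.
Target frame: (30545/24) × (60000/1001) = 76362500/1001 ≈ 76286.214 → 76286.

frame 76286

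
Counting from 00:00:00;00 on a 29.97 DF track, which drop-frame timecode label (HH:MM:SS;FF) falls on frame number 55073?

Each 10-minute DF block holds 10 × 60 × 30 − 9 × 2 = 17982 frames. 55073 ÷ 17982 → 3 full blocks, remainder 1127.
Within the partial block the first minute is 1800 frames and each further minute 1798, so 0 further minute boundaries passed. Total skipped labels = 18 × 3 + 2 × 0 = 54.
Non-drop label index = 55073 + 54 = 55127; at 30 labels/s that is 00:30:37:17, i.e. DF 00:30:37;17.

00:30:37;17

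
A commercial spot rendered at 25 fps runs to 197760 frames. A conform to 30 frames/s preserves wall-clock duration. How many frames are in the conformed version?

237312 frames

Target frames = source frames × (target rate / source rate) = 197760 × (30)/(25) = 197760 × 6/5 = 237312.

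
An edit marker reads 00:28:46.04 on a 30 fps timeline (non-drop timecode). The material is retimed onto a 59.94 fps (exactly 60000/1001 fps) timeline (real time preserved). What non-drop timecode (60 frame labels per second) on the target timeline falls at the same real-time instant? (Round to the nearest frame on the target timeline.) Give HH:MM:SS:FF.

00:28:44:25

Source frame index: (0×3600 + 28×60 + 46) × 30 + 4 = 51784.
Real time: 51784 / (30) = 25892/15 s.
Target frame: (25892/15) × (60000/1001) = 103568000/1001 ≈ 103464.535 → 103465.
At 60 labels/s: frame 103465 → 00:28:44:25.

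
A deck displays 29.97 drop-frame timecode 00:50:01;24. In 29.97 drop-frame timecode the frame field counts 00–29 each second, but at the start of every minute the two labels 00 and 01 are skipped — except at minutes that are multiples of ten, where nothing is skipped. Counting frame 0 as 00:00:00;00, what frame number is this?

89964

Complete 10-minute blocks: 5, each 17982 frames → 89910.
Remaining 0 whole minutes in the current block: 0 frames.
Within the current minute: 1 × 30 + 24 = 54. Total = 89910 + 0 + 54 = 89964.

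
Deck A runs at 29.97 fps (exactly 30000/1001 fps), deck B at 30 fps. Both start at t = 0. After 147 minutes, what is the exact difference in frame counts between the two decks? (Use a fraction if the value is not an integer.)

37800/143 frames

147 min = 8820 s.
A emits 30000/1001 × 8820 = 37800000/143 frames; B emits 30 × 8820 = 264600.
Difference = 37800/143 frames (≈ 264.3357); B is ahead of A.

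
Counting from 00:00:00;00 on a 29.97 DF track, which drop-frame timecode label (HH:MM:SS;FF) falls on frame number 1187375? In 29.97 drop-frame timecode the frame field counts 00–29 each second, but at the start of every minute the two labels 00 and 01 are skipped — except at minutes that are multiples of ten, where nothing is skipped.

11:00:18;23

Each 10-minute DF block holds 10 × 60 × 30 − 9 × 2 = 17982 frames. 1187375 ÷ 17982 → 66 full blocks, remainder 563.
Within the partial block the first minute is 1800 frames and each further minute 1798, so 0 further minute boundaries passed. Total skipped labels = 18 × 66 + 2 × 0 = 1188.
Non-drop label index = 1187375 + 1188 = 1188563; at 30 labels/s that is 11:00:18:23, i.e. DF 11:00:18;23.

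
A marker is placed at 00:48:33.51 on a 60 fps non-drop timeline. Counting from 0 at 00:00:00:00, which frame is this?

Total seconds to the label: (0 × 3600 + 48 × 60 + 33) = 2913.
Frame index = 2913 × 60 + 51 = 174831.

174831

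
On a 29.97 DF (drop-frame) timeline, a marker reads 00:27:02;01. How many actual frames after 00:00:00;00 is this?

Complete 10-minute blocks: 2, each 17982 frames → 35964.
Remaining 7 whole minutes in the current block: 1800 + 6 × 1798 = 12588 frames.
Within the current minute: 2 × 30 + 1 − 2 = 59 (labels ;00/;01 skipped at this minute). Total = 35964 + 12588 + 59 = 48611.

48611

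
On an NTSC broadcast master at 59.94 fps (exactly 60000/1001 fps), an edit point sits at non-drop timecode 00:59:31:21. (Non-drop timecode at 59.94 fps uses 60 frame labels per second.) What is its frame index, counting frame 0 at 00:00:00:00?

Total seconds to the label: (0 × 3600 + 59 × 60 + 31) = 3571.
Frame index = 3571 × 60 + 21 = 214281.

214281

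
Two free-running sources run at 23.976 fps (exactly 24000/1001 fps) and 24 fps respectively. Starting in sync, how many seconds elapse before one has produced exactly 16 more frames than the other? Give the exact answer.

The gap grows by |24 − 24000/1001| = 24/1001 frames per second.
Time for a 16-frame gap: 16 ÷ (24/1001) = 2002/3 s.

2002/3 seconds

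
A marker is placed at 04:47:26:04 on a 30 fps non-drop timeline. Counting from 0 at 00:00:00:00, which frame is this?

517384

Total seconds to the label: (4 × 3600 + 47 × 60 + 26) = 17246.
Frame index = 17246 × 30 + 4 = 517384.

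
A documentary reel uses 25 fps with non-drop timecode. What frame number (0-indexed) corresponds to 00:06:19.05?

frame 9480

Total seconds to the label: (0 × 3600 + 6 × 60 + 19) = 379.
Frame index = 379 × 25 + 5 = 9480.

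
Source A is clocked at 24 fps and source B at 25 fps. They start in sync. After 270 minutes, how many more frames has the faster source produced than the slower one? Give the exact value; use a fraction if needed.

270 min = 16200 s.
A emits 24 × 16200 = 388800 frames; B emits 25 × 16200 = 405000.
Difference = 16200 frames; B is ahead of A.

16200 frames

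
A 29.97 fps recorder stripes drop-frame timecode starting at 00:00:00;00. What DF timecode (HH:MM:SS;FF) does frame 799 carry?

00:00:26;19

Ten DF minutes hold 17982 frames, so frame 799 lies in block 0 (frames 0–17981) with 799 frames into that block.
The block's first minute is 1800 frames and the rest 1798 each; 799 frames reaches minute 0, so 0 × 18 + 0 × 2 = 0 labels have been skipped so far.
Adding those back, label number 799 + 0 = 799 at 30 labels/s is 26 s + 19 f = 0 h 0 min 26 s frame 19, i.e. 00:00:26;19.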